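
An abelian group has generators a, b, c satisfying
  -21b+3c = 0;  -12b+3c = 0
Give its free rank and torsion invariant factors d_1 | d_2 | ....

Answer: M ≅ ℤ^1 ⊕ ℤ/3 ⊕ ℤ/9

Derivation:
rank_ℚ(R)=2; free=3−2=1
SNF(R) diag = [3, 9] → torsion [3, 9]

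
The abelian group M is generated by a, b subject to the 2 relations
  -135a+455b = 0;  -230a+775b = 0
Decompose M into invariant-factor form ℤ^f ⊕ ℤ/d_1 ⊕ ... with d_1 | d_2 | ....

rank_ℚ(R)=2; free=2−2=0
SNF(R) diag = [5, 5] → torsion [5, 5]

Answer: M ≅ ℤ/5 ⊕ ℤ/5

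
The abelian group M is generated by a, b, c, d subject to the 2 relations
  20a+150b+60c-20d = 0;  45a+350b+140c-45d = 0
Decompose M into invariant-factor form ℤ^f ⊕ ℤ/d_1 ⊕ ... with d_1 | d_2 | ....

Answer: M ≅ ℤ^2 ⊕ ℤ/5 ⊕ ℤ/10

Derivation:
rank_ℚ(R)=2; free=4−2=2
SNF(R) diag = [5, 10] → torsion [5, 10]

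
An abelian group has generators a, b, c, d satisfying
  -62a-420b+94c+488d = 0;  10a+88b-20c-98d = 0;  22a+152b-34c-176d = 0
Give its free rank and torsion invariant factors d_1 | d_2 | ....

Answer: M ≅ ℤ^1 ⊕ ℤ/2 ⊕ ℤ/2 ⊕ ℤ/4

Derivation:
rank_ℚ(R)=3; free=4−3=1
SNF(R) diag = [2, 2, 4] → torsion [2, 2, 4]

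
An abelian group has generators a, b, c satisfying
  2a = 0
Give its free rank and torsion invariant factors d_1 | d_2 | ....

rank_ℚ(R)=1; free=3−1=2
SNF(R) diag = [2] → torsion [2]

Answer: M ≅ ℤ^2 ⊕ ℤ/2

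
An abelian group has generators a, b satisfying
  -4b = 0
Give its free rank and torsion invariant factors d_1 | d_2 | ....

Answer: M ≅ ℤ^1 ⊕ ℤ/4

Derivation:
rank_ℚ(R)=1; free=2−1=1
SNF(R) diag = [4] → torsion [4]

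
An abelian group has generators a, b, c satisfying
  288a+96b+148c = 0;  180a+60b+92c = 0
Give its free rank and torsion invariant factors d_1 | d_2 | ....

rank_ℚ(R)=2; free=3−2=1
SNF(R) diag = [4, 12] → torsion [4, 12]

Answer: M ≅ ℤ^1 ⊕ ℤ/4 ⊕ ℤ/12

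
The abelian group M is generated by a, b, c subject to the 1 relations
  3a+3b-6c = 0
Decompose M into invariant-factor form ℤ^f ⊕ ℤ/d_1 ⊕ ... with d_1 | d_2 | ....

rank_ℚ(R)=1; free=3−1=2
SNF(R) diag = [3] → torsion [3]

Answer: M ≅ ℤ^2 ⊕ ℤ/3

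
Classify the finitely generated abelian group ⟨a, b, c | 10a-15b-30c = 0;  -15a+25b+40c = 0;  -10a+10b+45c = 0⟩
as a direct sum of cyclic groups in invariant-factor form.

rank_ℚ(R)=3; free=3−3=0
SNF(R) diag = [5, 5, 5] → torsion [5, 5, 5]

Answer: M ≅ ℤ/5 ⊕ ℤ/5 ⊕ ℤ/5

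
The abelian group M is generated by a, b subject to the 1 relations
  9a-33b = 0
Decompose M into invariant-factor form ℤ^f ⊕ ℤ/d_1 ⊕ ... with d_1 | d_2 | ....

rank_ℚ(R)=1; free=2−1=1
SNF(R) diag = [3] → torsion [3]

Answer: M ≅ ℤ^1 ⊕ ℤ/3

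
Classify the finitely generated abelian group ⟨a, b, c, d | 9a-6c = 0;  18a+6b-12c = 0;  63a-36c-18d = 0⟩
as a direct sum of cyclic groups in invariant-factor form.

Answer: M ≅ ℤ^1 ⊕ ℤ/3 ⊕ ℤ/6 ⊕ ℤ/18

Derivation:
rank_ℚ(R)=3; free=4−3=1
SNF(R) diag = [3, 6, 18] → torsion [3, 6, 18]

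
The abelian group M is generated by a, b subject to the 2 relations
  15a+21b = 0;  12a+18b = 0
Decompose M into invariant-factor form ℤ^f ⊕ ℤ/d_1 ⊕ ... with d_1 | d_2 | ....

rank_ℚ(R)=2; free=2−2=0
SNF(R) diag = [3, 6] → torsion [3, 6]

Answer: M ≅ ℤ/3 ⊕ ℤ/6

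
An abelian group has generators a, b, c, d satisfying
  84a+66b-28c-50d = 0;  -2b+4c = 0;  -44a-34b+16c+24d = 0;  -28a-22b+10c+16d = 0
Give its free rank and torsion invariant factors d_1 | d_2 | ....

Answer: M ≅ ℤ/2 ⊕ ℤ/2 ⊕ ℤ/2 ⊕ ℤ/4

Derivation:
rank_ℚ(R)=4; free=4−4=0
SNF(R) diag = [2, 2, 2, 4] → torsion [2, 2, 2, 4]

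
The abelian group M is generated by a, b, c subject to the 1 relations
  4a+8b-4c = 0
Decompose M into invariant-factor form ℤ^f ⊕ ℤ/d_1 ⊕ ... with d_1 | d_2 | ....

Answer: M ≅ ℤ^2 ⊕ ℤ/4

Derivation:
rank_ℚ(R)=1; free=3−1=2
SNF(R) diag = [4] → torsion [4]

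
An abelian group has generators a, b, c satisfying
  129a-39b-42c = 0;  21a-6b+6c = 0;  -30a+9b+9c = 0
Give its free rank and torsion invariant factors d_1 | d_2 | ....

rank_ℚ(R)=3; free=3−3=0
SNF(R) diag = [3, 3, 9] → torsion [3, 3, 9]

Answer: M ≅ ℤ/3 ⊕ ℤ/3 ⊕ ℤ/9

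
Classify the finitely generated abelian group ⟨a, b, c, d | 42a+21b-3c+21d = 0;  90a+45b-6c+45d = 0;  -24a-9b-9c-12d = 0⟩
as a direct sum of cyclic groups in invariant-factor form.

Answer: M ≅ ℤ^1 ⊕ ℤ/3 ⊕ ℤ/3 ⊕ ℤ/3

Derivation:
rank_ℚ(R)=3; free=4−3=1
SNF(R) diag = [3, 3, 3] → torsion [3, 3, 3]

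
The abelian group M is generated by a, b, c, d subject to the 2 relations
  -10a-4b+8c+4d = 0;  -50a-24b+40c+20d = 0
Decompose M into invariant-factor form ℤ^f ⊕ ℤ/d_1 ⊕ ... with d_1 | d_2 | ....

rank_ℚ(R)=2; free=4−2=2
SNF(R) diag = [2, 4] → torsion [2, 4]

Answer: M ≅ ℤ^2 ⊕ ℤ/2 ⊕ ℤ/4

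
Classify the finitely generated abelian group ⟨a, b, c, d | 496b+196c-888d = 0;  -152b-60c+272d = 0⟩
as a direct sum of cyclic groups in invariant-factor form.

Answer: M ≅ ℤ^2 ⊕ ℤ/4 ⊕ ℤ/8

Derivation:
rank_ℚ(R)=2; free=4−2=2
SNF(R) diag = [4, 8] → torsion [4, 8]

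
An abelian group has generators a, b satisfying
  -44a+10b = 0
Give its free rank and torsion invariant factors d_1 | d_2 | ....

Answer: M ≅ ℤ^1 ⊕ ℤ/2

Derivation:
rank_ℚ(R)=1; free=2−1=1
SNF(R) diag = [2] → torsion [2]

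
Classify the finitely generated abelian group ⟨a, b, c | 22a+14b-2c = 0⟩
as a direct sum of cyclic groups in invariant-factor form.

rank_ℚ(R)=1; free=3−1=2
SNF(R) diag = [2] → torsion [2]

Answer: M ≅ ℤ^2 ⊕ ℤ/2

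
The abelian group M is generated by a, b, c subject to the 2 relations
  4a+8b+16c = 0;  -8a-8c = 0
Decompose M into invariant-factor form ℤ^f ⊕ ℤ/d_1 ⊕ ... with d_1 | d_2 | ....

Answer: M ≅ ℤ^1 ⊕ ℤ/4 ⊕ ℤ/8

Derivation:
rank_ℚ(R)=2; free=3−2=1
SNF(R) diag = [4, 8] → torsion [4, 8]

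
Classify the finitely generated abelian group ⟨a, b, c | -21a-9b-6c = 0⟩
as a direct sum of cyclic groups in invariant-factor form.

rank_ℚ(R)=1; free=3−1=2
SNF(R) diag = [3] → torsion [3]

Answer: M ≅ ℤ^2 ⊕ ℤ/3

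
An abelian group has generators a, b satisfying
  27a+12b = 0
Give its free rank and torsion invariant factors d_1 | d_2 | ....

Answer: M ≅ ℤ^1 ⊕ ℤ/3

Derivation:
rank_ℚ(R)=1; free=2−1=1
SNF(R) diag = [3] → torsion [3]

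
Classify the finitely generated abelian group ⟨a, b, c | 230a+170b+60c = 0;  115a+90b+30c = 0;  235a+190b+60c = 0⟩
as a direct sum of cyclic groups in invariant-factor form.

Answer: M ≅ ℤ/5 ⊕ ℤ/10 ⊕ ℤ/30

Derivation:
rank_ℚ(R)=3; free=3−3=0
SNF(R) diag = [5, 10, 30] → torsion [5, 10, 30]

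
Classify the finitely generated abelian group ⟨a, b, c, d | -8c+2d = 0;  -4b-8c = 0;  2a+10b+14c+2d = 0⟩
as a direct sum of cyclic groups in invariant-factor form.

Answer: M ≅ ℤ^1 ⊕ ℤ/2 ⊕ ℤ/2 ⊕ ℤ/4

Derivation:
rank_ℚ(R)=3; free=4−3=1
SNF(R) diag = [2, 2, 4] → torsion [2, 2, 4]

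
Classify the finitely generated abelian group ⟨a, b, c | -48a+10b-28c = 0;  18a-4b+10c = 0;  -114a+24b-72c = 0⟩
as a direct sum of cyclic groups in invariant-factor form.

rank_ℚ(R)=3; free=3−3=0
SNF(R) diag = [2, 6, 6] → torsion [2, 6, 6]

Answer: M ≅ ℤ/2 ⊕ ℤ/6 ⊕ ℤ/6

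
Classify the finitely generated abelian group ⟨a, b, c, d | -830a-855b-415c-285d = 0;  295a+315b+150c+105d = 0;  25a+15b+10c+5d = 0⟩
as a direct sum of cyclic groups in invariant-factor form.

rank_ℚ(R)=3; free=4−3=1
SNF(R) diag = [5, 5, 10] → torsion [5, 5, 10]

Answer: M ≅ ℤ^1 ⊕ ℤ/5 ⊕ ℤ/5 ⊕ ℤ/10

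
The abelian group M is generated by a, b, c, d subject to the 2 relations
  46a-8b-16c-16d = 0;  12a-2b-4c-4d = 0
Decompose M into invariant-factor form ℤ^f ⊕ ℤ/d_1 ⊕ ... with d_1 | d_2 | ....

Answer: M ≅ ℤ^2 ⊕ ℤ/2 ⊕ ℤ/2

Derivation:
rank_ℚ(R)=2; free=4−2=2
SNF(R) diag = [2, 2] → torsion [2, 2]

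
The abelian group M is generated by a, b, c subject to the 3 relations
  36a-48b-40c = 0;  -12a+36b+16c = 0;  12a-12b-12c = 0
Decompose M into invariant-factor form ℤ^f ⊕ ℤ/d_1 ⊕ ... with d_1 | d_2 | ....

rank_ℚ(R)=3; free=3−3=0
SNF(R) diag = [4, 12, 12] → torsion [4, 12, 12]

Answer: M ≅ ℤ/4 ⊕ ℤ/12 ⊕ ℤ/12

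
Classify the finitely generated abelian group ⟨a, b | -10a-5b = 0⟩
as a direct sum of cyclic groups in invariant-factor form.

rank_ℚ(R)=1; free=2−1=1
SNF(R) diag = [5] → torsion [5]

Answer: M ≅ ℤ^1 ⊕ ℤ/5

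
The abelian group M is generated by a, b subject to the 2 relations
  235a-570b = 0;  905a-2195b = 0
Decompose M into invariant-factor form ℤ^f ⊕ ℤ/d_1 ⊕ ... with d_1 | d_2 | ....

rank_ℚ(R)=2; free=2−2=0
SNF(R) diag = [5, 5] → torsion [5, 5]

Answer: M ≅ ℤ/5 ⊕ ℤ/5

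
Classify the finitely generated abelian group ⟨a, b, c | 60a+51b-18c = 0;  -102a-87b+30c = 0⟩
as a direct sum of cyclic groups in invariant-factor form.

Answer: M ≅ ℤ^1 ⊕ ℤ/3 ⊕ ℤ/6

Derivation:
rank_ℚ(R)=2; free=3−2=1
SNF(R) diag = [3, 6] → torsion [3, 6]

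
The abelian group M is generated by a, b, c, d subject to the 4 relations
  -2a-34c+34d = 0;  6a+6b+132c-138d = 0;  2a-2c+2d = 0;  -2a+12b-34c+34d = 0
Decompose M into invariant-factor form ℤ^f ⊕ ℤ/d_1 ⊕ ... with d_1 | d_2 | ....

Answer: M ≅ ℤ/2 ⊕ ℤ/6 ⊕ ℤ/12 ⊕ ℤ/36

Derivation:
rank_ℚ(R)=4; free=4−4=0
SNF(R) diag = [2, 6, 12, 36] → torsion [2, 6, 12, 36]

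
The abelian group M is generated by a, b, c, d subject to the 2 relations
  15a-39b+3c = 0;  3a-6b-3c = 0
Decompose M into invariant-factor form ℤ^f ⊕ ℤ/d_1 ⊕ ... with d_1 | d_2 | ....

rank_ℚ(R)=2; free=4−2=2
SNF(R) diag = [3, 9] → torsion [3, 9]

Answer: M ≅ ℤ^2 ⊕ ℤ/3 ⊕ ℤ/9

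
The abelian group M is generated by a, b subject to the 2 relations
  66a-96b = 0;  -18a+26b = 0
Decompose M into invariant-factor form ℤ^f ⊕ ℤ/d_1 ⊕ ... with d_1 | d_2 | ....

Answer: M ≅ ℤ/2 ⊕ ℤ/6

Derivation:
rank_ℚ(R)=2; free=2−2=0
SNF(R) diag = [2, 6] → torsion [2, 6]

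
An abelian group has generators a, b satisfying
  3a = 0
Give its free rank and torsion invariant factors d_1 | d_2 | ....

rank_ℚ(R)=1; free=2−1=1
SNF(R) diag = [3] → torsion [3]

Answer: M ≅ ℤ^1 ⊕ ℤ/3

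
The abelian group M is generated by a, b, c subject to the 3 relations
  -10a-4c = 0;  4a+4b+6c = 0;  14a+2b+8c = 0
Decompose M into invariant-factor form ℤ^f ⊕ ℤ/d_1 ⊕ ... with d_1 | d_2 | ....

rank_ℚ(R)=3; free=3−3=0
SNF(R) diag = [2, 2, 2] → torsion [2, 2, 2]

Answer: M ≅ ℤ/2 ⊕ ℤ/2 ⊕ ℤ/2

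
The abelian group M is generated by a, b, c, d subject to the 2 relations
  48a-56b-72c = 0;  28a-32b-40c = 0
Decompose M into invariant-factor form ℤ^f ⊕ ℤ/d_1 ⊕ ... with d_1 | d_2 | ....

Answer: M ≅ ℤ^2 ⊕ ℤ/4 ⊕ ℤ/8

Derivation:
rank_ℚ(R)=2; free=4−2=2
SNF(R) diag = [4, 8] → torsion [4, 8]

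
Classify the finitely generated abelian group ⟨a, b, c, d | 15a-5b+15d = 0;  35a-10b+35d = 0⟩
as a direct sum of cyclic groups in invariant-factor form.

Answer: M ≅ ℤ^2 ⊕ ℤ/5 ⊕ ℤ/5

Derivation:
rank_ℚ(R)=2; free=4−2=2
SNF(R) diag = [5, 5] → torsion [5, 5]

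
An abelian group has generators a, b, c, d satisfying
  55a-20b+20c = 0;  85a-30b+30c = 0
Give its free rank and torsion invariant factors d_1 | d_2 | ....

rank_ℚ(R)=2; free=4−2=2
SNF(R) diag = [5, 10] → torsion [5, 10]

Answer: M ≅ ℤ^2 ⊕ ℤ/5 ⊕ ℤ/10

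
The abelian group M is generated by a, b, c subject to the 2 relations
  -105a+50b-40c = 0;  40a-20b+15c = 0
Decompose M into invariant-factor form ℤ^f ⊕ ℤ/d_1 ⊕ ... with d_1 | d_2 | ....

rank_ℚ(R)=2; free=3−2=1
SNF(R) diag = [5, 5] → torsion [5, 5]

Answer: M ≅ ℤ^1 ⊕ ℤ/5 ⊕ ℤ/5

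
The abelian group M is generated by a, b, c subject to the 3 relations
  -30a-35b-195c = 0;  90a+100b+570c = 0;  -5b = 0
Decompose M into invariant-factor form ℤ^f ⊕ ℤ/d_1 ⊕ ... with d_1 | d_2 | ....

Answer: M ≅ ℤ/5 ⊕ ℤ/15 ⊕ ℤ/30

Derivation:
rank_ℚ(R)=3; free=3−3=0
SNF(R) diag = [5, 15, 30] → torsion [5, 15, 30]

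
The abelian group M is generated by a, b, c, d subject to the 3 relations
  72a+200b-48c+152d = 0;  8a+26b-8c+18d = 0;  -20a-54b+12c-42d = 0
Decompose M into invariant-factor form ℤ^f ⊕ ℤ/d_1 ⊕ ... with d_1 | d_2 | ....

Answer: M ≅ ℤ^1 ⊕ ℤ/2 ⊕ ℤ/4 ⊕ ℤ/8

Derivation:
rank_ℚ(R)=3; free=4−3=1
SNF(R) diag = [2, 4, 8] → torsion [2, 4, 8]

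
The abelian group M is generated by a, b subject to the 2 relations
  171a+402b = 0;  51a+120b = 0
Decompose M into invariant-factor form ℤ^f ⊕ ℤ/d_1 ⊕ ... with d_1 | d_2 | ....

rank_ℚ(R)=2; free=2−2=0
SNF(R) diag = [3, 6] → torsion [3, 6]

Answer: M ≅ ℤ/3 ⊕ ℤ/6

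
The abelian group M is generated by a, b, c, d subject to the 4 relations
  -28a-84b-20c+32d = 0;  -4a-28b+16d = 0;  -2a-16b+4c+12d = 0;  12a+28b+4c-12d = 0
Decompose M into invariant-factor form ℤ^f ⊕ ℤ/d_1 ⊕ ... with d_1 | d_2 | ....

rank_ℚ(R)=4; free=4−4=0
SNF(R) diag = [2, 4, 4, 12] → torsion [2, 4, 4, 12]

Answer: M ≅ ℤ/2 ⊕ ℤ/4 ⊕ ℤ/4 ⊕ ℤ/12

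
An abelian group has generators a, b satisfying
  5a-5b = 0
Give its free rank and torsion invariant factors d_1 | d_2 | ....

rank_ℚ(R)=1; free=2−1=1
SNF(R) diag = [5] → torsion [5]

Answer: M ≅ ℤ^1 ⊕ ℤ/5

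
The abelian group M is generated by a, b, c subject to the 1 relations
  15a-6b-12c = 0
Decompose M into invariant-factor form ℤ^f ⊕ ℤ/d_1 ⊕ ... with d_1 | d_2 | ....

Answer: M ≅ ℤ^2 ⊕ ℤ/3

Derivation:
rank_ℚ(R)=1; free=3−1=2
SNF(R) diag = [3] → torsion [3]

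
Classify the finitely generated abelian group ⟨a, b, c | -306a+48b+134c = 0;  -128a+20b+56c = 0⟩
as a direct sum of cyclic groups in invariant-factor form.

rank_ℚ(R)=2; free=3−2=1
SNF(R) diag = [2, 4] → torsion [2, 4]

Answer: M ≅ ℤ^1 ⊕ ℤ/2 ⊕ ℤ/4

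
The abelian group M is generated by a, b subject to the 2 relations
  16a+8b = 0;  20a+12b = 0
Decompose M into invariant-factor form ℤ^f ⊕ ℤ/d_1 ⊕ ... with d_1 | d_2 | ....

rank_ℚ(R)=2; free=2−2=0
SNF(R) diag = [4, 8] → torsion [4, 8]

Answer: M ≅ ℤ/4 ⊕ ℤ/8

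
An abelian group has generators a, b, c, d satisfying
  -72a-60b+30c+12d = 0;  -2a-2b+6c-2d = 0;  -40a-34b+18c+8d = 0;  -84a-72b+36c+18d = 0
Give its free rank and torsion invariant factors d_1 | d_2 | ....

rank_ℚ(R)=4; free=4−4=0
SNF(R) diag = [2, 6, 6, 6] → torsion [2, 6, 6, 6]

Answer: M ≅ ℤ/2 ⊕ ℤ/6 ⊕ ℤ/6 ⊕ ℤ/6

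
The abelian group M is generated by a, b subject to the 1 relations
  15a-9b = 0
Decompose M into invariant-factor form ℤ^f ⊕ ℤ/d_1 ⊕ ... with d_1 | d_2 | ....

rank_ℚ(R)=1; free=2−1=1
SNF(R) diag = [3] → torsion [3]

Answer: M ≅ ℤ^1 ⊕ ℤ/3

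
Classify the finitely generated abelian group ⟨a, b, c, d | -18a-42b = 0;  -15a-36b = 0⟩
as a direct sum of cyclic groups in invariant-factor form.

Answer: M ≅ ℤ^2 ⊕ ℤ/3 ⊕ ℤ/6

Derivation:
rank_ℚ(R)=2; free=4−2=2
SNF(R) diag = [3, 6] → torsion [3, 6]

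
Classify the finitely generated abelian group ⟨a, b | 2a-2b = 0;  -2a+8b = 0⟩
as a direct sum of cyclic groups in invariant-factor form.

rank_ℚ(R)=2; free=2−2=0
SNF(R) diag = [2, 6] → torsion [2, 6]

Answer: M ≅ ℤ/2 ⊕ ℤ/6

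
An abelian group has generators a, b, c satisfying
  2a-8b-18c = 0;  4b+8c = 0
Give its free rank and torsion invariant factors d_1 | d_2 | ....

Answer: M ≅ ℤ^1 ⊕ ℤ/2 ⊕ ℤ/4

Derivation:
rank_ℚ(R)=2; free=3−2=1
SNF(R) diag = [2, 4] → torsion [2, 4]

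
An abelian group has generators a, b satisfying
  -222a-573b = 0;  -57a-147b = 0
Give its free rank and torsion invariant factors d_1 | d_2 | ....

rank_ℚ(R)=2; free=2−2=0
SNF(R) diag = [3, 9] → torsion [3, 9]

Answer: M ≅ ℤ/3 ⊕ ℤ/9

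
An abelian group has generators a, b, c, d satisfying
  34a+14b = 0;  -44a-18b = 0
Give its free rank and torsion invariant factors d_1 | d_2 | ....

rank_ℚ(R)=2; free=4−2=2
SNF(R) diag = [2, 2] → torsion [2, 2]

Answer: M ≅ ℤ^2 ⊕ ℤ/2 ⊕ ℤ/2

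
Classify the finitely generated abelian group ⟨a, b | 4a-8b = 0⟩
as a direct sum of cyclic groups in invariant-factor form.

rank_ℚ(R)=1; free=2−1=1
SNF(R) diag = [4] → torsion [4]

Answer: M ≅ ℤ^1 ⊕ ℤ/4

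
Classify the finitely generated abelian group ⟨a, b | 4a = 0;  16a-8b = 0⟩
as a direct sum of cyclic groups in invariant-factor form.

Answer: M ≅ ℤ/4 ⊕ ℤ/8

Derivation:
rank_ℚ(R)=2; free=2−2=0
SNF(R) diag = [4, 8] → torsion [4, 8]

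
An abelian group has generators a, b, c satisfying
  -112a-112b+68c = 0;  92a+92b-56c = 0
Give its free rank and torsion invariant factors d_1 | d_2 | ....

Answer: M ≅ ℤ^1 ⊕ ℤ/4 ⊕ ℤ/4

Derivation:
rank_ℚ(R)=2; free=3−2=1
SNF(R) diag = [4, 4] → torsion [4, 4]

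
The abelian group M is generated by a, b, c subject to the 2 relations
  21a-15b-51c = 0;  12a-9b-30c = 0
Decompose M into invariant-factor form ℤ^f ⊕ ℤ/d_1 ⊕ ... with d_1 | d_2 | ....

rank_ℚ(R)=2; free=3−2=1
SNF(R) diag = [3, 3] → torsion [3, 3]

Answer: M ≅ ℤ^1 ⊕ ℤ/3 ⊕ ℤ/3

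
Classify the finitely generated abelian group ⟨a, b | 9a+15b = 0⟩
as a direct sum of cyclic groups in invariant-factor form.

Answer: M ≅ ℤ^1 ⊕ ℤ/3

Derivation:
rank_ℚ(R)=1; free=2−1=1
SNF(R) diag = [3] → torsion [3]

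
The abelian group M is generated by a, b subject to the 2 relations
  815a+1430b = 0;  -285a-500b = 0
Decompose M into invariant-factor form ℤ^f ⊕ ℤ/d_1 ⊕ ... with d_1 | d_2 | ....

rank_ℚ(R)=2; free=2−2=0
SNF(R) diag = [5, 10] → torsion [5, 10]

Answer: M ≅ ℤ/5 ⊕ ℤ/10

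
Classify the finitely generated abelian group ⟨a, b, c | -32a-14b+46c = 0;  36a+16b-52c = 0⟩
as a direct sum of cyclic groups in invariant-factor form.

rank_ℚ(R)=2; free=3−2=1
SNF(R) diag = [2, 4] → torsion [2, 4]

Answer: M ≅ ℤ^1 ⊕ ℤ/2 ⊕ ℤ/4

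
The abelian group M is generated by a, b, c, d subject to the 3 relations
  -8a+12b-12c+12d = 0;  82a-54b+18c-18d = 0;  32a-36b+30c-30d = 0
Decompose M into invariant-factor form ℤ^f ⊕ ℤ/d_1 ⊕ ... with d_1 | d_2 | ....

Answer: M ≅ ℤ^1 ⊕ ℤ/2 ⊕ ℤ/6 ⊕ ℤ/12

Derivation:
rank_ℚ(R)=3; free=4−3=1
SNF(R) diag = [2, 6, 12] → torsion [2, 6, 12]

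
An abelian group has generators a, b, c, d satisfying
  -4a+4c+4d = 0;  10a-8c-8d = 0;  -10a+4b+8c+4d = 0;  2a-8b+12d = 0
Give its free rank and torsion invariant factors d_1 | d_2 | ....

Answer: M ≅ ℤ/2 ⊕ ℤ/4 ⊕ ℤ/4 ⊕ ℤ/4

Derivation:
rank_ℚ(R)=4; free=4−4=0
SNF(R) diag = [2, 4, 4, 4] → torsion [2, 4, 4, 4]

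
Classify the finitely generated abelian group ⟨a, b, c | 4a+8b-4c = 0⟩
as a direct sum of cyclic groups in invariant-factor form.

rank_ℚ(R)=1; free=3−1=2
SNF(R) diag = [4] → torsion [4]

Answer: M ≅ ℤ^2 ⊕ ℤ/4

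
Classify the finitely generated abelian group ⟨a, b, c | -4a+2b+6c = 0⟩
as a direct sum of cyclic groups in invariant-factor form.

rank_ℚ(R)=1; free=3−1=2
SNF(R) diag = [2] → torsion [2]

Answer: M ≅ ℤ^2 ⊕ ℤ/2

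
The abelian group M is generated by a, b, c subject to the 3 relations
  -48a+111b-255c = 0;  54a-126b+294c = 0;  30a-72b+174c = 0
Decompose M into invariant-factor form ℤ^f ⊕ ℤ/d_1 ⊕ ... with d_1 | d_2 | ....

Answer: M ≅ ℤ/3 ⊕ ℤ/6 ⊕ ℤ/6

Derivation:
rank_ℚ(R)=3; free=3−3=0
SNF(R) diag = [3, 6, 6] → torsion [3, 6, 6]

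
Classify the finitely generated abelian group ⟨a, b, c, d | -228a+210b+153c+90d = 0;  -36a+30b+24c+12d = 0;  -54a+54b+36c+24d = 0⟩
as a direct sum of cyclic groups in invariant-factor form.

rank_ℚ(R)=3; free=4−3=1
SNF(R) diag = [3, 6, 6] → torsion [3, 6, 6]

Answer: M ≅ ℤ^1 ⊕ ℤ/3 ⊕ ℤ/6 ⊕ ℤ/6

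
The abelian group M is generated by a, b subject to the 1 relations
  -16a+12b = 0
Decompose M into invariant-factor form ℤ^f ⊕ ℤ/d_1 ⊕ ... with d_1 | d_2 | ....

rank_ℚ(R)=1; free=2−1=1
SNF(R) diag = [4] → torsion [4]

Answer: M ≅ ℤ^1 ⊕ ℤ/4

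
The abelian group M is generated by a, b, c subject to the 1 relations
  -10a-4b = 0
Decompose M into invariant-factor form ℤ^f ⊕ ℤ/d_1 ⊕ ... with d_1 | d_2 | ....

rank_ℚ(R)=1; free=3−1=2
SNF(R) diag = [2] → torsion [2]

Answer: M ≅ ℤ^2 ⊕ ℤ/2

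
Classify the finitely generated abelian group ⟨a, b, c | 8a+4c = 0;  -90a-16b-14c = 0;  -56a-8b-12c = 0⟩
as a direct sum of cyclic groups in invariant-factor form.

rank_ℚ(R)=3; free=3−3=0
SNF(R) diag = [2, 4, 8] → torsion [2, 4, 8]

Answer: M ≅ ℤ/2 ⊕ ℤ/4 ⊕ ℤ/8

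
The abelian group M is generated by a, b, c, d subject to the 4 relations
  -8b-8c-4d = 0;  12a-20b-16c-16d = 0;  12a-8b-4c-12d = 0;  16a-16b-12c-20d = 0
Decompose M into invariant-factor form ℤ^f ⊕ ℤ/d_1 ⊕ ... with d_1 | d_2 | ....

rank_ℚ(R)=4; free=4−4=0
SNF(R) diag = [4, 4, 4, 4] → torsion [4, 4, 4, 4]

Answer: M ≅ ℤ/4 ⊕ ℤ/4 ⊕ ℤ/4 ⊕ ℤ/4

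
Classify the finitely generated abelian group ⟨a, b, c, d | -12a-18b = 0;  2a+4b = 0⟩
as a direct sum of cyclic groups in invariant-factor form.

Answer: M ≅ ℤ^2 ⊕ ℤ/2 ⊕ ℤ/6

Derivation:
rank_ℚ(R)=2; free=4−2=2
SNF(R) diag = [2, 6] → torsion [2, 6]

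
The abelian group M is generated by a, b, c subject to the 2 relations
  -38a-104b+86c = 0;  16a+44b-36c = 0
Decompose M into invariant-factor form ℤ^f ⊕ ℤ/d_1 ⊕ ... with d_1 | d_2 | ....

Answer: M ≅ ℤ^1 ⊕ ℤ/2 ⊕ ℤ/4

Derivation:
rank_ℚ(R)=2; free=3−2=1
SNF(R) diag = [2, 4] → torsion [2, 4]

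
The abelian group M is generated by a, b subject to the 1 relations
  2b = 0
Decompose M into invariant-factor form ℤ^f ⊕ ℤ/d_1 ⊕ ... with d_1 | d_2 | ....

rank_ℚ(R)=1; free=2−1=1
SNF(R) diag = [2] → torsion [2]

Answer: M ≅ ℤ^1 ⊕ ℤ/2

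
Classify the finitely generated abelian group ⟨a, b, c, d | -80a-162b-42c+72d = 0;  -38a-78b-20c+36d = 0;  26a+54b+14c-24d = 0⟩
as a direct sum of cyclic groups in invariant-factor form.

rank_ℚ(R)=3; free=4−3=1
SNF(R) diag = [2, 2, 6] → torsion [2, 2, 6]

Answer: M ≅ ℤ^1 ⊕ ℤ/2 ⊕ ℤ/2 ⊕ ℤ/6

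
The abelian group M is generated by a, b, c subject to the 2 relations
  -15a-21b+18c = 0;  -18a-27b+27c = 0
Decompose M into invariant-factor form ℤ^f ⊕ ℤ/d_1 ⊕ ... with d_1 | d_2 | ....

Answer: M ≅ ℤ^1 ⊕ ℤ/3 ⊕ ℤ/9

Derivation:
rank_ℚ(R)=2; free=3−2=1
SNF(R) diag = [3, 9] → torsion [3, 9]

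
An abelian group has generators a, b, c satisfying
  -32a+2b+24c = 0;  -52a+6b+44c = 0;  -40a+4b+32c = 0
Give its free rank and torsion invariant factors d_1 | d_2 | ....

Answer: M ≅ ℤ/2 ⊕ ℤ/4 ⊕ ℤ/8

Derivation:
rank_ℚ(R)=3; free=3−3=0
SNF(R) diag = [2, 4, 8] → torsion [2, 4, 8]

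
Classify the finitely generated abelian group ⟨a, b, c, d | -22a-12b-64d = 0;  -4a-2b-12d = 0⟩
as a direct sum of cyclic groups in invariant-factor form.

rank_ℚ(R)=2; free=4−2=2
SNF(R) diag = [2, 2] → torsion [2, 2]

Answer: M ≅ ℤ^2 ⊕ ℤ/2 ⊕ ℤ/2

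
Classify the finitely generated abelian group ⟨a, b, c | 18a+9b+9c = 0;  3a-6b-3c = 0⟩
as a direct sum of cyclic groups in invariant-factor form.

rank_ℚ(R)=2; free=3−2=1
SNF(R) diag = [3, 9] → torsion [3, 9]

Answer: M ≅ ℤ^1 ⊕ ℤ/3 ⊕ ℤ/9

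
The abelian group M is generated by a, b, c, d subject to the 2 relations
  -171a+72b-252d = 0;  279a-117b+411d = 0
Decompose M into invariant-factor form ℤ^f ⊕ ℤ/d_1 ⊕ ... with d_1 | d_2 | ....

Answer: M ≅ ℤ^2 ⊕ ℤ/3 ⊕ ℤ/9

Derivation:
rank_ℚ(R)=2; free=4−2=2
SNF(R) diag = [3, 9] → torsion [3, 9]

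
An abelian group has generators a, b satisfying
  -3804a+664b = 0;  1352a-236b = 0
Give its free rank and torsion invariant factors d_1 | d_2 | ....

rank_ℚ(R)=2; free=2−2=0
SNF(R) diag = [4, 4] → torsion [4, 4]

Answer: M ≅ ℤ/4 ⊕ ℤ/4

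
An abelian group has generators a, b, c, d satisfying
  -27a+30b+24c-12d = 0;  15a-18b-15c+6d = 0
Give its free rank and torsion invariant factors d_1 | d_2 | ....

Answer: M ≅ ℤ^2 ⊕ ℤ/3 ⊕ ℤ/3

Derivation:
rank_ℚ(R)=2; free=4−2=2
SNF(R) diag = [3, 3] → torsion [3, 3]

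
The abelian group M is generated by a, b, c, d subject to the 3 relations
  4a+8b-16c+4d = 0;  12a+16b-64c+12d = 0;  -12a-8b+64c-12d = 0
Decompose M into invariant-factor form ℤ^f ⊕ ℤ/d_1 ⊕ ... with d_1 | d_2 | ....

rank_ℚ(R)=3; free=4−3=1
SNF(R) diag = [4, 8, 16] → torsion [4, 8, 16]

Answer: M ≅ ℤ^1 ⊕ ℤ/4 ⊕ ℤ/8 ⊕ ℤ/16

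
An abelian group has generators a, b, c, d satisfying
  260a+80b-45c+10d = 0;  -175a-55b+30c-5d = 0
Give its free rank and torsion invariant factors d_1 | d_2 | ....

rank_ℚ(R)=2; free=4−2=2
SNF(R) diag = [5, 15] → torsion [5, 15]

Answer: M ≅ ℤ^2 ⊕ ℤ/5 ⊕ ℤ/15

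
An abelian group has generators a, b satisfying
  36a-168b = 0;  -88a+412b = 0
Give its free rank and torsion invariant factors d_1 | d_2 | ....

Answer: M ≅ ℤ/4 ⊕ ℤ/12

Derivation:
rank_ℚ(R)=2; free=2−2=0
SNF(R) diag = [4, 12] → torsion [4, 12]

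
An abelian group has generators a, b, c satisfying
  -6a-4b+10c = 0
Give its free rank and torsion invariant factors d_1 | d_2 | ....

Answer: M ≅ ℤ^2 ⊕ ℤ/2

Derivation:
rank_ℚ(R)=1; free=3−1=2
SNF(R) diag = [2] → torsion [2]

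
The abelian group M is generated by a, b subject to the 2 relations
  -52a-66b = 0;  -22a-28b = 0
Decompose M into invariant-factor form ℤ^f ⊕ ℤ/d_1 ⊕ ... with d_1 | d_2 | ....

Answer: M ≅ ℤ/2 ⊕ ℤ/2

Derivation:
rank_ℚ(R)=2; free=2−2=0
SNF(R) diag = [2, 2] → torsion [2, 2]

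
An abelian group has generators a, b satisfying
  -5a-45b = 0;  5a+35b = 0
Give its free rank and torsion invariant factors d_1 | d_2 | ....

rank_ℚ(R)=2; free=2−2=0
SNF(R) diag = [5, 10] → torsion [5, 10]

Answer: M ≅ ℤ/5 ⊕ ℤ/10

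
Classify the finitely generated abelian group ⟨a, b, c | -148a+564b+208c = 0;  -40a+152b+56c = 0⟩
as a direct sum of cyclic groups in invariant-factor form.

rank_ℚ(R)=2; free=3−2=1
SNF(R) diag = [4, 8] → torsion [4, 8]

Answer: M ≅ ℤ^1 ⊕ ℤ/4 ⊕ ℤ/8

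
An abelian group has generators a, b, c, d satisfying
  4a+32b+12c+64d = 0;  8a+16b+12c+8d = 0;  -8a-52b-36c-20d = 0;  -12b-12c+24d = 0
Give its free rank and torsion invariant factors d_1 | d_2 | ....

Answer: M ≅ ℤ/4 ⊕ ℤ/12 ⊕ ℤ/12 ⊕ ℤ/36

Derivation:
rank_ℚ(R)=4; free=4−4=0
SNF(R) diag = [4, 12, 12, 36] → torsion [4, 12, 12, 36]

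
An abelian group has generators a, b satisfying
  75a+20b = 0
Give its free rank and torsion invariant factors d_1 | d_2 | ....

Answer: M ≅ ℤ^1 ⊕ ℤ/5

Derivation:
rank_ℚ(R)=1; free=2−1=1
SNF(R) diag = [5] → torsion [5]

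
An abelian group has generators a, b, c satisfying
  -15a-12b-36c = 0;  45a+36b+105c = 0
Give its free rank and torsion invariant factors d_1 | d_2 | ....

rank_ℚ(R)=2; free=3−2=1
SNF(R) diag = [3, 3] → torsion [3, 3]

Answer: M ≅ ℤ^1 ⊕ ℤ/3 ⊕ ℤ/3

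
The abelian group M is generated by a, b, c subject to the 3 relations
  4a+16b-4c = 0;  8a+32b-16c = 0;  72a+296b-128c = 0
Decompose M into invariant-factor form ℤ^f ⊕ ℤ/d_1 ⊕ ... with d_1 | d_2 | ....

rank_ℚ(R)=3; free=3−3=0
SNF(R) diag = [4, 8, 8] → torsion [4, 8, 8]

Answer: M ≅ ℤ/4 ⊕ ℤ/8 ⊕ ℤ/8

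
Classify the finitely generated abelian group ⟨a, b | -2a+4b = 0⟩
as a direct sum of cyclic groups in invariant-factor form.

Answer: M ≅ ℤ^1 ⊕ ℤ/2

Derivation:
rank_ℚ(R)=1; free=2−1=1
SNF(R) diag = [2] → torsion [2]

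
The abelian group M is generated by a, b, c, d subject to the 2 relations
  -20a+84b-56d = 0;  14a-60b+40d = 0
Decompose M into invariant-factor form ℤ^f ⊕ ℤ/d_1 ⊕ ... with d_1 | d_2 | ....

Answer: M ≅ ℤ^2 ⊕ ℤ/2 ⊕ ℤ/4

Derivation:
rank_ℚ(R)=2; free=4−2=2
SNF(R) diag = [2, 4] → torsion [2, 4]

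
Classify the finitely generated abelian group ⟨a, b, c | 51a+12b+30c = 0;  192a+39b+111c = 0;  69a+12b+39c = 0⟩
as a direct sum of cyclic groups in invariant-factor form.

Answer: M ≅ ℤ/3 ⊕ ℤ/3 ⊕ ℤ/9

Derivation:
rank_ℚ(R)=3; free=3−3=0
SNF(R) diag = [3, 3, 9] → torsion [3, 3, 9]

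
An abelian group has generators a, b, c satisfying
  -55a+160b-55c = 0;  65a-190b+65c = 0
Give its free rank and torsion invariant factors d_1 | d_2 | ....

rank_ℚ(R)=2; free=3−2=1
SNF(R) diag = [5, 10] → torsion [5, 10]

Answer: M ≅ ℤ^1 ⊕ ℤ/5 ⊕ ℤ/10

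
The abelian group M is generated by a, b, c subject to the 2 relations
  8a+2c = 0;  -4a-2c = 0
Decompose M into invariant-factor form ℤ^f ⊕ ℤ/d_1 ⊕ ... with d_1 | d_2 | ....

Answer: M ≅ ℤ^1 ⊕ ℤ/2 ⊕ ℤ/4

Derivation:
rank_ℚ(R)=2; free=3−2=1
SNF(R) diag = [2, 4] → torsion [2, 4]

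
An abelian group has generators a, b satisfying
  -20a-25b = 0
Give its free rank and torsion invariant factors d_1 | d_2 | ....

Answer: M ≅ ℤ^1 ⊕ ℤ/5

Derivation:
rank_ℚ(R)=1; free=2−1=1
SNF(R) diag = [5] → torsion [5]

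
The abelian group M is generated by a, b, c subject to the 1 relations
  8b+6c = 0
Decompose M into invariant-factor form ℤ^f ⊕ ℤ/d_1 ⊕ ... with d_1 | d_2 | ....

Answer: M ≅ ℤ^2 ⊕ ℤ/2

Derivation:
rank_ℚ(R)=1; free=3−1=2
SNF(R) diag = [2] → torsion [2]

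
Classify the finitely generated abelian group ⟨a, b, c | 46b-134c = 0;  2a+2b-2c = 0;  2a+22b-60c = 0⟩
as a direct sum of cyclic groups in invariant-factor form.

Answer: M ≅ ℤ/2 ⊕ ℤ/2 ⊕ ℤ/6

Derivation:
rank_ℚ(R)=3; free=3−3=0
SNF(R) diag = [2, 2, 6] → torsion [2, 2, 6]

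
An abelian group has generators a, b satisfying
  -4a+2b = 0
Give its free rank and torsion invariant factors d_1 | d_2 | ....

rank_ℚ(R)=1; free=2−1=1
SNF(R) diag = [2] → torsion [2]

Answer: M ≅ ℤ^1 ⊕ ℤ/2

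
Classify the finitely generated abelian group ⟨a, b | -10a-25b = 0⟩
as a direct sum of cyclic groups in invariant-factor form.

rank_ℚ(R)=1; free=2−1=1
SNF(R) diag = [5] → torsion [5]

Answer: M ≅ ℤ^1 ⊕ ℤ/5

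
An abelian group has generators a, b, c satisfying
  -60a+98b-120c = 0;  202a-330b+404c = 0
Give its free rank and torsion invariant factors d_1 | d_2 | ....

rank_ℚ(R)=2; free=3−2=1
SNF(R) diag = [2, 2] → torsion [2, 2]

Answer: M ≅ ℤ^1 ⊕ ℤ/2 ⊕ ℤ/2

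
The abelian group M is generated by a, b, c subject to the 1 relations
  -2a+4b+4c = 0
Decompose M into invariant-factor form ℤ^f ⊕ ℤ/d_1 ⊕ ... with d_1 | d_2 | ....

Answer: M ≅ ℤ^2 ⊕ ℤ/2

Derivation:
rank_ℚ(R)=1; free=3−1=2
SNF(R) diag = [2] → torsion [2]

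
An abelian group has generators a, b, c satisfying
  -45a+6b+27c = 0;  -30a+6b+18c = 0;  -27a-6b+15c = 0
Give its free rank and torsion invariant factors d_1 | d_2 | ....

Answer: M ≅ ℤ/3 ⊕ ℤ/6 ⊕ ℤ/6

Derivation:
rank_ℚ(R)=3; free=3−3=0
SNF(R) diag = [3, 6, 6] → torsion [3, 6, 6]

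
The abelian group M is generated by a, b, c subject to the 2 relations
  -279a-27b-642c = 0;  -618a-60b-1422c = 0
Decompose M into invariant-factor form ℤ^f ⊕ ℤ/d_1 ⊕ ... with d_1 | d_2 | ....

rank_ℚ(R)=2; free=3−2=1
SNF(R) diag = [3, 6] → torsion [3, 6]

Answer: M ≅ ℤ^1 ⊕ ℤ/3 ⊕ ℤ/6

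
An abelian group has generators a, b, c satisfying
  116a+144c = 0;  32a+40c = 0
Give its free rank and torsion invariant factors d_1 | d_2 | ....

Answer: M ≅ ℤ^1 ⊕ ℤ/4 ⊕ ℤ/8

Derivation:
rank_ℚ(R)=2; free=3−2=1
SNF(R) diag = [4, 8] → torsion [4, 8]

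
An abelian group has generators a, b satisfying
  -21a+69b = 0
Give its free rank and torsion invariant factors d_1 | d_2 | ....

Answer: M ≅ ℤ^1 ⊕ ℤ/3

Derivation:
rank_ℚ(R)=1; free=2−1=1
SNF(R) diag = [3] → torsion [3]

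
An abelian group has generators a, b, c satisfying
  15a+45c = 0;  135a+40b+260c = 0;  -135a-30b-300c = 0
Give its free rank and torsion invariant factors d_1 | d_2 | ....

Answer: M ≅ ℤ/5 ⊕ ℤ/15 ⊕ ℤ/30

Derivation:
rank_ℚ(R)=3; free=3−3=0
SNF(R) diag = [5, 15, 30] → torsion [5, 15, 30]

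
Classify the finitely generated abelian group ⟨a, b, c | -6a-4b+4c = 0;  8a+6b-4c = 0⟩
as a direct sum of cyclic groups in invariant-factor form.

Answer: M ≅ ℤ^1 ⊕ ℤ/2 ⊕ ℤ/2

Derivation:
rank_ℚ(R)=2; free=3−2=1
SNF(R) diag = [2, 2] → torsion [2, 2]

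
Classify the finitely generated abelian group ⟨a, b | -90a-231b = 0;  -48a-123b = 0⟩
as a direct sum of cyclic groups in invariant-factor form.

Answer: M ≅ ℤ/3 ⊕ ℤ/6

Derivation:
rank_ℚ(R)=2; free=2−2=0
SNF(R) diag = [3, 6] → torsion [3, 6]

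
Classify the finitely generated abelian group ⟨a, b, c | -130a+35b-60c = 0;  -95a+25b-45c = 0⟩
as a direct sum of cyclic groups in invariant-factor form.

rank_ℚ(R)=2; free=3−2=1
SNF(R) diag = [5, 15] → torsion [5, 15]

Answer: M ≅ ℤ^1 ⊕ ℤ/5 ⊕ ℤ/15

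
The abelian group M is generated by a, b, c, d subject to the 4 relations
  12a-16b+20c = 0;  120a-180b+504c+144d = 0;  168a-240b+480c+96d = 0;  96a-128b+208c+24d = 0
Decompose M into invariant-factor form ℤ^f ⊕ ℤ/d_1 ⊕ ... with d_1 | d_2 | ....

Answer: M ≅ ℤ/4 ⊕ ℤ/12 ⊕ ℤ/24 ⊕ ℤ/24

Derivation:
rank_ℚ(R)=4; free=4−4=0
SNF(R) diag = [4, 12, 24, 24] → torsion [4, 12, 24, 24]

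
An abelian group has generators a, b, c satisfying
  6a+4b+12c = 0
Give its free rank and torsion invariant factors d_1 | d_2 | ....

Answer: M ≅ ℤ^2 ⊕ ℤ/2

Derivation:
rank_ℚ(R)=1; free=3−1=2
SNF(R) diag = [2] → torsion [2]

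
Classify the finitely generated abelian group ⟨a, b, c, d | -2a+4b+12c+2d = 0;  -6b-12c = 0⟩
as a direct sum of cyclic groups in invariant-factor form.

rank_ℚ(R)=2; free=4−2=2
SNF(R) diag = [2, 6] → torsion [2, 6]

Answer: M ≅ ℤ^2 ⊕ ℤ/2 ⊕ ℤ/6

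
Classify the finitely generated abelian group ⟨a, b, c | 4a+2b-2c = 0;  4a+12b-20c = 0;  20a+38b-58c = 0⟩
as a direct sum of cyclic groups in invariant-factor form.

Answer: M ≅ ℤ/2 ⊕ ℤ/4 ⊕ ℤ/12

Derivation:
rank_ℚ(R)=3; free=3−3=0
SNF(R) diag = [2, 4, 12] → torsion [2, 4, 12]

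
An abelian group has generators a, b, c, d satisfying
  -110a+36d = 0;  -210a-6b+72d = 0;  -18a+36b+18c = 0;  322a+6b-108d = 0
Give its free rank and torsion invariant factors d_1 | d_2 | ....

Answer: M ≅ ℤ/2 ⊕ ℤ/6 ⊕ ℤ/18 ⊕ ℤ/36

Derivation:
rank_ℚ(R)=4; free=4−4=0
SNF(R) diag = [2, 6, 18, 36] → torsion [2, 6, 18, 36]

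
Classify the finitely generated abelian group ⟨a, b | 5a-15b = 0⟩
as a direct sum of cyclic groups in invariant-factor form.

rank_ℚ(R)=1; free=2−1=1
SNF(R) diag = [5] → torsion [5]

Answer: M ≅ ℤ^1 ⊕ ℤ/5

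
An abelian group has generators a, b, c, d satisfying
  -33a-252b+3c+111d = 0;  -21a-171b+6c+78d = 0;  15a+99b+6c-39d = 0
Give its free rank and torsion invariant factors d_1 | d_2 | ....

Answer: M ≅ ℤ^1 ⊕ ℤ/3 ⊕ ℤ/9 ⊕ ℤ/9

Derivation:
rank_ℚ(R)=3; free=4−3=1
SNF(R) diag = [3, 9, 9] → torsion [3, 9, 9]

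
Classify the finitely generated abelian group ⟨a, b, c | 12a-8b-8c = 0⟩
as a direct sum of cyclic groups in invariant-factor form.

rank_ℚ(R)=1; free=3−1=2
SNF(R) diag = [4] → torsion [4]

Answer: M ≅ ℤ^2 ⊕ ℤ/4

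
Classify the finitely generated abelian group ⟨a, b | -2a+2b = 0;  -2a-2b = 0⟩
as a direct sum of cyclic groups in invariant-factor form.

rank_ℚ(R)=2; free=2−2=0
SNF(R) diag = [2, 4] → torsion [2, 4]

Answer: M ≅ ℤ/2 ⊕ ℤ/4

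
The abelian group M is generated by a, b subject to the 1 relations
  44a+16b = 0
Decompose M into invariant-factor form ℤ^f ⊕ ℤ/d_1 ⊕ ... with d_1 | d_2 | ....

rank_ℚ(R)=1; free=2−1=1
SNF(R) diag = [4] → torsion [4]

Answer: M ≅ ℤ^1 ⊕ ℤ/4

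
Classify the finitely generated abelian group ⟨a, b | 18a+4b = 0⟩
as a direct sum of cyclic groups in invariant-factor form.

rank_ℚ(R)=1; free=2−1=1
SNF(R) diag = [2] → torsion [2]

Answer: M ≅ ℤ^1 ⊕ ℤ/2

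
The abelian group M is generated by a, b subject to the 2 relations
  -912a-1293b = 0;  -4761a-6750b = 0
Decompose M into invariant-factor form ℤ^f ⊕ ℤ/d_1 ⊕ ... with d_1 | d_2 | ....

rank_ℚ(R)=2; free=2−2=0
SNF(R) diag = [3, 9] → torsion [3, 9]

Answer: M ≅ ℤ/3 ⊕ ℤ/9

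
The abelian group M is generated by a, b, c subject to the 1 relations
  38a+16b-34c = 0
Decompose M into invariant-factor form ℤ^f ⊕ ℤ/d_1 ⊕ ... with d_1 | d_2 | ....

rank_ℚ(R)=1; free=3−1=2
SNF(R) diag = [2] → torsion [2]

Answer: M ≅ ℤ^2 ⊕ ℤ/2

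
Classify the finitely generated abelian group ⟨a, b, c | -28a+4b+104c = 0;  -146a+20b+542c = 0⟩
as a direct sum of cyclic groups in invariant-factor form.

Answer: M ≅ ℤ^1 ⊕ ℤ/2 ⊕ ℤ/4

Derivation:
rank_ℚ(R)=2; free=3−2=1
SNF(R) diag = [2, 4] → torsion [2, 4]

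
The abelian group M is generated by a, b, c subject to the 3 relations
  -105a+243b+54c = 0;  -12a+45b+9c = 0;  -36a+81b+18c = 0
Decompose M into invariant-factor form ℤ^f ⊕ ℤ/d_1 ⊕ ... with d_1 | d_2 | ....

rank_ℚ(R)=3; free=3−3=0
SNF(R) diag = [3, 9, 9] → torsion [3, 9, 9]

Answer: M ≅ ℤ/3 ⊕ ℤ/9 ⊕ ℤ/9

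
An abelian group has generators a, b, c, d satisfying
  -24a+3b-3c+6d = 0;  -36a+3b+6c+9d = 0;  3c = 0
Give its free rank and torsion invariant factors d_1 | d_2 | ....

Answer: M ≅ ℤ^1 ⊕ ℤ/3 ⊕ ℤ/3 ⊕ ℤ/3

Derivation:
rank_ℚ(R)=3; free=4−3=1
SNF(R) diag = [3, 3, 3] → torsion [3, 3, 3]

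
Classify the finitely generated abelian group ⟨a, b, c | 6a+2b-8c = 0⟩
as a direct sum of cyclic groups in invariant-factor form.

rank_ℚ(R)=1; free=3−1=2
SNF(R) diag = [2] → torsion [2]

Answer: M ≅ ℤ^2 ⊕ ℤ/2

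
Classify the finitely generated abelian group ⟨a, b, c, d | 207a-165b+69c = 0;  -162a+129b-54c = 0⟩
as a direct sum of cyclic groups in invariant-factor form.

rank_ℚ(R)=2; free=4−2=2
SNF(R) diag = [3, 3] → torsion [3, 3]

Answer: M ≅ ℤ^2 ⊕ ℤ/3 ⊕ ℤ/3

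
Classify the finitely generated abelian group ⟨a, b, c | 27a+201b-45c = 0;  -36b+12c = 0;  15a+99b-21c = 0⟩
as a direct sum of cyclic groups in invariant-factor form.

Answer: M ≅ ℤ/3 ⊕ ℤ/6 ⊕ ℤ/12

Derivation:
rank_ℚ(R)=3; free=3−3=0
SNF(R) diag = [3, 6, 12] → torsion [3, 6, 12]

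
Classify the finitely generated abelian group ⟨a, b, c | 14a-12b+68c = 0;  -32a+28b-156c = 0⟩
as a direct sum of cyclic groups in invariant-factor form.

rank_ℚ(R)=2; free=3−2=1
SNF(R) diag = [2, 4] → torsion [2, 4]

Answer: M ≅ ℤ^1 ⊕ ℤ/2 ⊕ ℤ/4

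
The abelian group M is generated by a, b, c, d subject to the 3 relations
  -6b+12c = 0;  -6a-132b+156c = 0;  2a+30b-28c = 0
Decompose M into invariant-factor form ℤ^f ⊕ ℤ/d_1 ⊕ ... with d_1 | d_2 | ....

rank_ℚ(R)=3; free=4−3=1
SNF(R) diag = [2, 6, 12] → torsion [2, 6, 12]

Answer: M ≅ ℤ^1 ⊕ ℤ/2 ⊕ ℤ/6 ⊕ ℤ/12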